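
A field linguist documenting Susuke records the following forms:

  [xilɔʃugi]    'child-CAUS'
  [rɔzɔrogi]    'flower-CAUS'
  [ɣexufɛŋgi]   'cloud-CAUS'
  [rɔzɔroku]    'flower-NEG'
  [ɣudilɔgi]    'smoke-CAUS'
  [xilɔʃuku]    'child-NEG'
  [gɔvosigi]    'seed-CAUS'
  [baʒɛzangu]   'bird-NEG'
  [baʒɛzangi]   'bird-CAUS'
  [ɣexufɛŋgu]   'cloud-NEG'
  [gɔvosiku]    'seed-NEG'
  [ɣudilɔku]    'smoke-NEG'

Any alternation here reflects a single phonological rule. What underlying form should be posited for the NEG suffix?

/-ku/

The NEG morpheme has two allomorphs, [-gu] and [-ku].
By contrast the CAUS suffix keeps its initial [g] throughout — that segment must be underlying.
The NEG suffix is therefore /-ku/ underlyingly, with post-nasal voicing: voiceless stops become voiced after a nasal.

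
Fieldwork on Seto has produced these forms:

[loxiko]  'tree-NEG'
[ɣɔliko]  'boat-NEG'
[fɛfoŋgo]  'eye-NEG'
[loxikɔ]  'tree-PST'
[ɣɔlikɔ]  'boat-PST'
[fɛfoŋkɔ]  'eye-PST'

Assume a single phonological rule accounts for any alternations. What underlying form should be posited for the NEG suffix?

/-go/

The NEG suffix surfaces as [-go] and [-ko], depending on the final segment of the stem.
By contrast the PST suffix keeps its initial [k] throughout — that segment must be underlying.
So the underlying form is /-go/, and voiced stops become voiceless after a vowel.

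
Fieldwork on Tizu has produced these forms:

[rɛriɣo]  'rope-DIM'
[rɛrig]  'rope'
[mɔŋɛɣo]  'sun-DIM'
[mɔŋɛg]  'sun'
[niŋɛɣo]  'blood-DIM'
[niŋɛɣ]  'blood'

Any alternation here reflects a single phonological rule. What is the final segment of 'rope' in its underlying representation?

/g/

In [rɛriɣo] and [rɛrig] the final segment of 'rope' alternates: [ɣ] ~ [g].
Compare 'blood', with invariant [ɣ] in [niŋɛɣo] and [niŋɛɣ]: an analysis with underlying /ɣ/ and a rule producing [g] in isolation would wrongly predict alternation here too.
Therefore /g/ is basic and [ɣ] is derived by intervocalic spirantization (voiced stops become fricatives between vowels).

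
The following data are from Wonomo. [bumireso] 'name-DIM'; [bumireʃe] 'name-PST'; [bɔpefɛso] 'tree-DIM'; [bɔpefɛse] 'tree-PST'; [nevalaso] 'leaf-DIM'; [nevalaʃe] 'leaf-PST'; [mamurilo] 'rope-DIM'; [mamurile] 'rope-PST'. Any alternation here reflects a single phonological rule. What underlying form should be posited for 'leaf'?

The root 'leaf' surfaces as [nevalaso] and [nevalaʃe], with a stem-final [s] ~ [ʃ] alternation.
If /s/ were underlying and a rule turned it into [ʃ] before the PST suffix, 'tree' would also alternate; but it has [s] in both [bɔpefɛso] and [bɔpefɛse].
Therefore /ʃ/ is basic and [s] is derived by depalatalization (palato-alveolar /ʃ/ becomes [s] when no front vowel follows).
The underlying form of 'leaf' is therefore /nevalaʃ/.

/nevalaʃ/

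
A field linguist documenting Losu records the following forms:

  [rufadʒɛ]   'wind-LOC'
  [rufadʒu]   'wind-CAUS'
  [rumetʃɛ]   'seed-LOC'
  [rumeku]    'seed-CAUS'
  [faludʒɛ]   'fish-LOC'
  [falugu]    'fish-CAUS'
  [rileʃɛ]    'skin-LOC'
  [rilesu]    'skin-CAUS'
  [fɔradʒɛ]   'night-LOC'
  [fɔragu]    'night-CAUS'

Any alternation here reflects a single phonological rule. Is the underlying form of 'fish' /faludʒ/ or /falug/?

/falug/

The root 'fish' surfaces as [faludʒɛ] and [falugu], with a stem-final [dʒ] ~ [g] alternation.
But 'wind' keeps [dʒ] in both environments ([rufadʒɛ], [rufadʒu]), so there is no rule changing /dʒ/ to [g] before the CAUS suffix.
The alternation reflects palatalization before a front vowel: /k/, /g/ and /s/ become palato-alveolar [tʃ], [dʒ] and [ʃ] before a front vowel. /g/ is underlying.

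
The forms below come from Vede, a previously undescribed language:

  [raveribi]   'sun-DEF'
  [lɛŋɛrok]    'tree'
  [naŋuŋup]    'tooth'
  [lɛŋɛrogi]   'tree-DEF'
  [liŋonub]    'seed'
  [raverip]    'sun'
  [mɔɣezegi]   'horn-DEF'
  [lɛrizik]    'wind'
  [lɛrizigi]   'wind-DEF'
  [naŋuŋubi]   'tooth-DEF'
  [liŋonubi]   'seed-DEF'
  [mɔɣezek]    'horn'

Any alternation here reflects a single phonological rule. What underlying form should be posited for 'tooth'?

/naŋuŋup/

The stem for 'tooth' ends in [b] in [naŋuŋubi] but [p] in [naŋuŋup].
But 'seed' keeps [b] in both environments ([liŋonubi], [liŋonub]), so there is no rule changing /b/ to [p] in isolation.
The alternation reflects intervocalic voicing: voiceless stops become voiced between vowels. /p/ is underlying.
Hence 'tooth' is /naŋuŋup/ underlyingly.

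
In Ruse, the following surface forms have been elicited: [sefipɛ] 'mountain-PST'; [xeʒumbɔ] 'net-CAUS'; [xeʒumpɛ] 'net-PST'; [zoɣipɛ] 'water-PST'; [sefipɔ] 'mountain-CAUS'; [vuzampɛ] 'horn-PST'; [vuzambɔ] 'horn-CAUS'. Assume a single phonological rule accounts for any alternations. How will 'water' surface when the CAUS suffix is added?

The CAUS suffix surfaces as [-bɔ] and [-pɔ], depending on the final segment of the stem.
The PST suffix, which begins with [p], is invariant after every stem; so [p] is not altered by any rule here.
So the underlying form is /-bɔ/, and voiced stops become voiceless after a vowel.
After 'water', which ends in a vowel, the suffix surfaces as [-pɔ], giving [zoɣipɔ].

[zoɣipɔ]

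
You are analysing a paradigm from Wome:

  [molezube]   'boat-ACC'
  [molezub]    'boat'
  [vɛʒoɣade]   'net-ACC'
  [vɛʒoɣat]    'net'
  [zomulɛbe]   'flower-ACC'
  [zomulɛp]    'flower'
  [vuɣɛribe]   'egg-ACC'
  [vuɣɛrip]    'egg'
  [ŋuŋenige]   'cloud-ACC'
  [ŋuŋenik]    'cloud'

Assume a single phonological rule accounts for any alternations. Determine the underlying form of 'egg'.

In [vuɣɛribe] and [vuɣɛrip] the final segment of 'egg' alternates: [b] ~ [p].
The stem 'boat' ([molezube], [molezub]) shows [b] unchanged in both environments, so [b] cannot be basic with [p] derived in isolation.
So /p/ is underlying, and a rule of intervocalic voicing — voiceless stops become voiced between vowels — gives [b].
So 'egg' = /vuɣɛrip/.

/vuɣɛrip/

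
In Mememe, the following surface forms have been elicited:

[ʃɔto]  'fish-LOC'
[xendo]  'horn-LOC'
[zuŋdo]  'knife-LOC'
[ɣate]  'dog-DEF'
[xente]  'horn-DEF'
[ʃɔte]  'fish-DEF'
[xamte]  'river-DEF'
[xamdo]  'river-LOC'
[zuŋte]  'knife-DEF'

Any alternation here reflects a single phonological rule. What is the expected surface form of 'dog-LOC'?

[ɣato]

The LOC suffix surfaces as [-do] and [-to], depending on the final segment of the stem.
The DEF suffix, which begins with [t], is invariant after every stem; so [t] is not altered by any rule here.
So the underlying form is /-do/, and voiced stops become voiceless after a vowel.
After 'dog', which ends in a vowel, the suffix surfaces as [-to], giving [ɣato].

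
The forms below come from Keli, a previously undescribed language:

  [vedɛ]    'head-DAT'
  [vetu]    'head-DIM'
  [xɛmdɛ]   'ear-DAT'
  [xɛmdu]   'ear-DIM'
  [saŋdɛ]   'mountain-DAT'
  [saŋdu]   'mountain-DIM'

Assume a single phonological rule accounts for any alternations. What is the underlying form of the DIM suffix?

The DIM suffix surfaces as [-du] and [-tu], depending on the final segment of the stem.
The DAT suffix, which begins with [d], is invariant after every stem; so [d] is not altered by any rule here.
So the underlying form is /-tu/, and voiceless stops become voiced after a nasal.

/-tu/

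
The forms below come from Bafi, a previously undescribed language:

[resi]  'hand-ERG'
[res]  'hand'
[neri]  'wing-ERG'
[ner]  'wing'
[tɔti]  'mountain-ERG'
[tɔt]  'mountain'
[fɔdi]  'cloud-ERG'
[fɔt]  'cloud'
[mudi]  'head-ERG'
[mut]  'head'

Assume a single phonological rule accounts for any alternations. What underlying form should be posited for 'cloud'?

/fɔd/

The stem for 'cloud' ends in [d] in [fɔdi] but [t] in [fɔt].
But 'mountain' keeps [t] in both environments ([tɔti], [tɔt]), so there is no rule changing /t/ to [d] before the ERG suffix.
The alternation reflects word-final obstruent devoicing: voiced obstruents become voiceless word-finally. /d/ is underlying.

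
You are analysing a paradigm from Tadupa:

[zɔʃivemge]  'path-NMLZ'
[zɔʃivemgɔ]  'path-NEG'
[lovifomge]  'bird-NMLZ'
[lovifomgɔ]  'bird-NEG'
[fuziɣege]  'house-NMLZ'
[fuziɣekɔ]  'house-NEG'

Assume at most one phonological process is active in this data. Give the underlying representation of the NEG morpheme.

/-kɔ/

The NEG morpheme has two allomorphs, [-gɔ] and [-kɔ].
The NMLZ suffix, which begins with [g], is invariant after every stem; so [g] is not altered by any rule here.
The NEG suffix is therefore /-kɔ/ underlyingly, with post-nasal voicing: voiceless stops become voiced after a nasal.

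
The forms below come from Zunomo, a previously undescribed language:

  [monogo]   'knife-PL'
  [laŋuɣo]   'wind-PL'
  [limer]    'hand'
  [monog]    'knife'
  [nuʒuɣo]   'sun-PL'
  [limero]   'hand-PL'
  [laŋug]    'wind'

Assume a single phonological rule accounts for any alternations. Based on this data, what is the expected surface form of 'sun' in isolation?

[nuʒug]

The root 'wind' surfaces as [laŋuɣo] and [laŋug], with a stem-final [ɣ] ~ [g] alternation.
But 'knife' keeps [g] in both environments ([monogo], [monog]), so there is no rule changing /g/ to [ɣ] before the PL suffix.
Therefore /ɣ/ is basic and [g] is derived by word-final hardening (voiced fricatives become stops word-finally).
The one attested form of 'sun', [nuʒuɣo], shows underlying /nuʒuɣ/. Applying the same rule word-finally gives [nuʒug].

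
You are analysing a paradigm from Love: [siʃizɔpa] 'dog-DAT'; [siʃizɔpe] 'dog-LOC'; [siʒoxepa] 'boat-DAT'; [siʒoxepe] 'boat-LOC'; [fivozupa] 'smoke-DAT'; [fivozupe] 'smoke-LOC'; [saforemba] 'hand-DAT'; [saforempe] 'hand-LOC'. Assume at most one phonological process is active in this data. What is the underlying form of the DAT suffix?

The DAT suffix surfaces as [-ba] and [-pa], depending on the final segment of the stem.
By contrast the LOC suffix keeps its initial [p] throughout — that segment must be underlying.
The DAT suffix is therefore /-ba/ underlyingly, with post-vocalic devoicing: voiced stops become voiceless after a vowel.

/-ba/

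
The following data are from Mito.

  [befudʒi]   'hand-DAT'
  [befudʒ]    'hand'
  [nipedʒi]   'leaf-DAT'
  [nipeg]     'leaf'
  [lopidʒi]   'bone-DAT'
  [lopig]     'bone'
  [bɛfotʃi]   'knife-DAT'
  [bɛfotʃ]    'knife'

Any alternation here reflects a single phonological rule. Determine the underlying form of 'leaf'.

/nipeg/

'leaf' shows [dʒ] ~ [g] at the end of the stem ([nipedʒi] vs [nipeg]).
But 'hand' keeps [dʒ] in both environments ([befudʒi], [befudʒ]), so there is no rule changing /dʒ/ to [g] in isolation.
Therefore /g/ is basic and [dʒ] is derived by palatalization before a front vowel (/g/ becomes palato-alveolar [dʒ] before a front vowel).
The underlying form of 'leaf' is therefore /nipeg/.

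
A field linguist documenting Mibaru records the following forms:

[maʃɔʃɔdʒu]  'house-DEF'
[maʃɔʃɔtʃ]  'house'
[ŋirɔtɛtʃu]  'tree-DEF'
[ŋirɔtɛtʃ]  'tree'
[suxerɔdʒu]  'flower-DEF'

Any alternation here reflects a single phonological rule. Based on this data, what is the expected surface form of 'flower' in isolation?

[suxerɔtʃ]

The root 'house' surfaces as [maʃɔʃɔdʒu] and [maʃɔʃɔtʃ], with a stem-final [dʒ] ~ [tʃ] alternation.
If /tʃ/ were underlying and a rule turned it into [dʒ] before the DEF suffix, 'tree' would also alternate; but it has [tʃ] in both [ŋirɔtɛtʃu] and [ŋirɔtɛtʃ].
The alternation reflects word-final obstruent devoicing: voiced obstruents become voiceless word-finally. /dʒ/ is underlying.
The one attested form of 'flower', [suxerɔdʒu], shows underlying /suxerɔdʒ/. Applying the same rule word-finally gives [suxerɔtʃ].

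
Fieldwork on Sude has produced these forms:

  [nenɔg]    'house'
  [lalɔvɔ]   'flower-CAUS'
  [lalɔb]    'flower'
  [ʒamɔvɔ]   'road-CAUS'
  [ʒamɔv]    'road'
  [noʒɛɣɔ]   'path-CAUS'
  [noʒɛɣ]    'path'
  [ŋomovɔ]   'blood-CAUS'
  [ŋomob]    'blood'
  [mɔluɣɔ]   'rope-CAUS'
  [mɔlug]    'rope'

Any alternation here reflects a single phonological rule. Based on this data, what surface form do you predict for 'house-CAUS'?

In [mɔluɣɔ] and [mɔlug] the final segment of 'rope' alternates: [ɣ] ~ [g].
But 'path' keeps [ɣ] in both environments ([noʒɛɣɔ], [noʒɛɣ]), so there is no rule changing /ɣ/ to [g] in isolation.
So /g/ is underlying, and a rule of intervocalic spirantization — voiced stops become fricatives between vowels — gives [ɣ].
The one attested form of 'house', [nenɔg], shows underlying /nenɔg/. Applying the same rule between vowels gives [nenɔɣɔ].

[nenɔɣɔ]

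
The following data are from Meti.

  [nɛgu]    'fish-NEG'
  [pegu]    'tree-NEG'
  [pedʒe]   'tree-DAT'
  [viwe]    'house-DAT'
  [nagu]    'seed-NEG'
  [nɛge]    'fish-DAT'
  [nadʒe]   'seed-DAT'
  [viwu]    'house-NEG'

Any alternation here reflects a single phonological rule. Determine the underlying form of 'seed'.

/nadʒ/

'seed' shows [dʒ] ~ [g] at the end of the stem ([nadʒe] vs [nagu]).
Compare 'fish', with invariant [g] in [nɛge] and [nɛgu]: an analysis with underlying /g/ and a rule producing [dʒ] before the DAT suffix would wrongly predict alternation here too.
Therefore /dʒ/ is basic and [g] is derived by depalatalization (palato-alveolar /dʒ/ becomes [g] when no front vowel follows).
The underlying form of 'seed' is therefore /nadʒ/.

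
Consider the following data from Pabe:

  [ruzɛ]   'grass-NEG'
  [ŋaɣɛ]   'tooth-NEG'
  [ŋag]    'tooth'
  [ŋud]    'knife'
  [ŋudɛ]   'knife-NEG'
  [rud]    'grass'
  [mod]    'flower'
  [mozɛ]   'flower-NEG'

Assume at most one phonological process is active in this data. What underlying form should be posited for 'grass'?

The stem for 'grass' ends in [d] in [rud] but [z] in [ruzɛ].
If /d/ were underlying and a rule turned it into [z] before the NEG suffix, 'knife' would also alternate; but it has [d] in both [ŋud] and [ŋudɛ].
Therefore /z/ is basic and [d] is derived by word-final hardening (voiced fricatives become stops word-finally).
Hence 'grass' is /ruz/ underlyingly.

/ruz/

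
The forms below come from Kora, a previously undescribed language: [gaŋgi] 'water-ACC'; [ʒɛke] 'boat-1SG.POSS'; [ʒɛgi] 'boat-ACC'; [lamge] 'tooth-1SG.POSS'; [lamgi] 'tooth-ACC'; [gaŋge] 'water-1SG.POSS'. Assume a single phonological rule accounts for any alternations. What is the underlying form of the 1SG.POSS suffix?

The 1SG.POSS suffix surfaces as [-ge] and [-ke], depending on the final segment of the stem.
By contrast the ACC suffix keeps its initial [g] throughout — that segment must be underlying.
The 1SG.POSS suffix is therefore /-ke/ underlyingly, with post-nasal voicing: voiceless stops become voiced after a nasal.

/-ke/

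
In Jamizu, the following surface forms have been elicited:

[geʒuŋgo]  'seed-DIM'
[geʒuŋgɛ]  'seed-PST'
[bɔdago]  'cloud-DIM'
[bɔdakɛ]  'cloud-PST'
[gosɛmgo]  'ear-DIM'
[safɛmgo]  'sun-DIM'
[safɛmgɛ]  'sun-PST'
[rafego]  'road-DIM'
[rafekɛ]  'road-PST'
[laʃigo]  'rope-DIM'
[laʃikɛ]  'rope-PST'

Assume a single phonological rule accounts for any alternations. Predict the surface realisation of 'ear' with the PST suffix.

The PST suffix surfaces as [-gɛ] and [-kɛ], depending on the final segment of the stem.
The DIM suffix, which begins with [g], is invariant after every stem; so [g] is not altered by any rule here.
The PST suffix is therefore /-kɛ/ underlyingly, with post-nasal voicing: voiceless stops become voiced after a nasal.
After 'ear', which ends in a nasal, the suffix surfaces as [-gɛ], giving [gosɛmgɛ].

[gosɛmgɛ]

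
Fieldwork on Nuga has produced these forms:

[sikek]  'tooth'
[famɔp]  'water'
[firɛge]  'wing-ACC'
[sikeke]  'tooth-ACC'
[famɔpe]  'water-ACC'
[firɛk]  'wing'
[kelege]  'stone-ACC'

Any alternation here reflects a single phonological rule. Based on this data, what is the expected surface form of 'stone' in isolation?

[kelek]

'wing' shows [k] ~ [g] at the end of the stem ([firɛk] vs [firɛge]).
Compare 'tooth', with invariant [k] in [sikek] and [sikeke]: an analysis with underlying /k/ and a rule producing [g] before the ACC suffix would wrongly predict alternation here too.
The alternation reflects word-final obstruent devoicing: voiced obstruents become voiceless word-finally. /g/ is underlying.
From [kelege] the stem 'stone' is /keleg/; word-finally this yields [kelek].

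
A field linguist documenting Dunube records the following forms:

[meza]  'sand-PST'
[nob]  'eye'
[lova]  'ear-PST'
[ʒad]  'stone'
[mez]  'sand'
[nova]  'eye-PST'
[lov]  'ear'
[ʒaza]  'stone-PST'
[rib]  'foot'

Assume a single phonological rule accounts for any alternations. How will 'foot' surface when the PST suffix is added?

[riva]

'eye' shows [b] ~ [v] at the end of the stem ([nob] vs [nova]).
The stem 'ear' ([lov], [lova]) shows [v] unchanged in both environments, so [v] cannot be basic with [b] derived in isolation.
Therefore /b/ is basic and [v] is derived by intervocalic spirantization (voiced stops become fricatives between vowels).
The one attested form of 'foot', [rib], shows underlying /rib/. Applying the same rule between vowels gives [riva].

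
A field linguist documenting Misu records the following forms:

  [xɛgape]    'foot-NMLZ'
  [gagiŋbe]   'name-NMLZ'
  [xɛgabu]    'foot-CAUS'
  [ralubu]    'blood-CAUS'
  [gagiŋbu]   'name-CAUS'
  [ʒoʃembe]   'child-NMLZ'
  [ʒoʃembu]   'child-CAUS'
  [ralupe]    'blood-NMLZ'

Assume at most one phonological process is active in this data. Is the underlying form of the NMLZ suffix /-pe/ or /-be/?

/-pe/

The NMLZ morpheme has two allomorphs, [-be] and [-pe].
By contrast the CAUS suffix keeps its initial [b] throughout — that segment must be underlying.
The NMLZ suffix is therefore /-pe/ underlyingly, with post-nasal voicing: voiceless stops become voiced after a nasal.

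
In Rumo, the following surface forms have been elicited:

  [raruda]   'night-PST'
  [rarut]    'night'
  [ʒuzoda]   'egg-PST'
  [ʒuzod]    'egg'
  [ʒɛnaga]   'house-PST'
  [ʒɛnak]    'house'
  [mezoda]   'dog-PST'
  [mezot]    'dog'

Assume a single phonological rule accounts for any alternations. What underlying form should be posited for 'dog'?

/mezot/

The root 'dog' surfaces as [mezoda] and [mezot], with a stem-final [d] ~ [t] alternation.
The stem 'egg' ([ʒuzoda], [ʒuzod]) shows [d] unchanged in both environments, so [d] cannot be basic with [t] derived in isolation.
The underlying segment must be /t/; voiceless stops become voiced between vowels, yielding [d] there.
Hence 'dog' is /mezot/ underlyingly.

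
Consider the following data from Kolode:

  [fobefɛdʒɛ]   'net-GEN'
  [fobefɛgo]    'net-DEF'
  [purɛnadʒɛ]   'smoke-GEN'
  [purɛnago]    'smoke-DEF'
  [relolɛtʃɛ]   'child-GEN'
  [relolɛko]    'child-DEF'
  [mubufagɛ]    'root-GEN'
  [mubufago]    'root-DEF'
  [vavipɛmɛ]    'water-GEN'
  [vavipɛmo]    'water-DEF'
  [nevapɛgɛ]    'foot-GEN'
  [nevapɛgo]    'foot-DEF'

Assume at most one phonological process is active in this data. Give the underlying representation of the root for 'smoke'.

/purɛnadʒ/

'smoke' shows [dʒ] ~ [g] at the end of the stem ([purɛnadʒɛ] vs [purɛnago]).
If /g/ were underlying and a rule turned it into [dʒ] before the GEN suffix, 'root' would also alternate; but it has [g] in both [mubufagɛ] and [mubufago].
The alternation reflects depalatalization: palato-alveolar /tʃ/ and /dʒ/ become [k] and [g] when no front vowel follows. /dʒ/ is underlying.
The underlying form of 'smoke' is therefore /purɛnadʒ/.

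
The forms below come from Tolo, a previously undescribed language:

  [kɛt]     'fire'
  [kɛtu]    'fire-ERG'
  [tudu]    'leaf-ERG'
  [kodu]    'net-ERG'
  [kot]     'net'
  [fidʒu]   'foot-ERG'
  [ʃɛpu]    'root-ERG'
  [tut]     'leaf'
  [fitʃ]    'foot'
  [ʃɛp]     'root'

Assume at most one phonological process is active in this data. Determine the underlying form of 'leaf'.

/tud/

The stem for 'leaf' ends in [d] in [tudu] but [t] in [tut].
The stem 'fire' ([kɛtu], [kɛt]) shows [t] unchanged in both environments, so [t] cannot be basic with [d] derived before the ERG suffix.
So /d/ is underlying, and a rule of word-final obstruent devoicing — voiced obstruents become voiceless word-finally — gives [t].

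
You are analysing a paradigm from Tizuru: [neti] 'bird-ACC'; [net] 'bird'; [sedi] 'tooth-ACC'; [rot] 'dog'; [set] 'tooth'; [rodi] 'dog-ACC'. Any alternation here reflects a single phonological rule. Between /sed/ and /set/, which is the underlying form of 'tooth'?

'tooth' shows [t] ~ [d] at the end of the stem ([set] vs [sedi]).
The stem 'bird' ([net], [neti]) shows [t] unchanged in both environments, so [t] cannot be basic with [d] derived before the ACC suffix.
The alternation reflects word-final obstruent devoicing: voiced obstruents become voiceless word-finally. /d/ is underlying.

/sed/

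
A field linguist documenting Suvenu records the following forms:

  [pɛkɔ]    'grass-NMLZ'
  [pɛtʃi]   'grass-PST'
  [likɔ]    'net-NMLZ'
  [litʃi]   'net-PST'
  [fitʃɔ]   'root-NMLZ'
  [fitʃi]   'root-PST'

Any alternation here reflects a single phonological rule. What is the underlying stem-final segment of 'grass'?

In [pɛkɔ] and [pɛtʃi] the final segment of 'grass' alternates: [k] ~ [tʃ].
The stem 'root' ([fitʃɔ], [fitʃi]) shows [tʃ] unchanged in both environments, so [tʃ] cannot be basic with [k] derived before the NMLZ suffix.
The underlying segment must be /k/; /k/ becomes palato-alveolar [tʃ] before a front vowel, yielding [tʃ] there.

/k/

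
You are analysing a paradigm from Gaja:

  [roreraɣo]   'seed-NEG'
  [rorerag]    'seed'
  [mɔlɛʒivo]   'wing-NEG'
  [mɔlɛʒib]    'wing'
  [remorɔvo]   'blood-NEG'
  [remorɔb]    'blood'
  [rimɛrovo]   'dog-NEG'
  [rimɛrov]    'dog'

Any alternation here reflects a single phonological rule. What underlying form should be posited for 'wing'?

The stem for 'wing' ends in [v] in [mɔlɛʒivo] but [b] in [mɔlɛʒib].
Compare 'dog', with invariant [v] in [rimɛrovo] and [rimɛrov]: an analysis with underlying /v/ and a rule producing [b] in isolation would wrongly predict alternation here too.
Therefore /b/ is basic and [v] is derived by intervocalic spirantization (voiced stops become fricatives between vowels).
So 'wing' = /mɔlɛʒib/.

/mɔlɛʒib/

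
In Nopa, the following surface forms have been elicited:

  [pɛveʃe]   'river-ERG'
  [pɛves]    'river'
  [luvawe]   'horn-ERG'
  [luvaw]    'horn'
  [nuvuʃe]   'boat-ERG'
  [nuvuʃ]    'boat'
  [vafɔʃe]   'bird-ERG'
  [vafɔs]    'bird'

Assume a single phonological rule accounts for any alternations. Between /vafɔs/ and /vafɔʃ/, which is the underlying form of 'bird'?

/vafɔs/

The stem for 'bird' ends in [ʃ] in [vafɔʃe] but [s] in [vafɔs].
If /ʃ/ were underlying and a rule turned it into [s] in isolation, 'boat' would also alternate; but it has [ʃ] in both [nuvuʃe] and [nuvuʃ].
Therefore /s/ is basic and [ʃ] is derived by palatalization before a front vowel (/s/ becomes palato-alveolar [ʃ] before a front vowel).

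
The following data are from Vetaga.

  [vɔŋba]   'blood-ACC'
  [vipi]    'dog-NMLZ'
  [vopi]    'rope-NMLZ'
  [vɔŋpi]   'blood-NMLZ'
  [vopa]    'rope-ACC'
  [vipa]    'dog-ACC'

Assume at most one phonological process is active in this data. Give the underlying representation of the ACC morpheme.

/-ba/

The ACC suffix surfaces as [-ba] and [-pa], depending on the final segment of the stem.
By contrast the NMLZ suffix keeps its initial [p] throughout — that segment must be underlying.
So the underlying form is /-ba/, and voiced stops become voiceless after a vowel.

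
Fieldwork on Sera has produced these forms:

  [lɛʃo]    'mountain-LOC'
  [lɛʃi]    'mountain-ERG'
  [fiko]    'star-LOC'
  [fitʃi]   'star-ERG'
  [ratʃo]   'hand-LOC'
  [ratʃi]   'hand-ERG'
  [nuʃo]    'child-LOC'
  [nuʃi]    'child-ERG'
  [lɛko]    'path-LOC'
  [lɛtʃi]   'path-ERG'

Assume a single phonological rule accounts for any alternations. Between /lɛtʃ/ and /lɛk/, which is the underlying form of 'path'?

/lɛk/

In [lɛko] and [lɛtʃi] the final segment of 'path' alternates: [k] ~ [tʃ].
If /tʃ/ were underlying and a rule turned it into [k] before the LOC suffix, 'hand' would also alternate; but it has [tʃ] in both [ratʃo] and [ratʃi].
The underlying segment must be /k/; /k/ becomes palato-alveolar [tʃ] before a front vowel, yielding [tʃ] there.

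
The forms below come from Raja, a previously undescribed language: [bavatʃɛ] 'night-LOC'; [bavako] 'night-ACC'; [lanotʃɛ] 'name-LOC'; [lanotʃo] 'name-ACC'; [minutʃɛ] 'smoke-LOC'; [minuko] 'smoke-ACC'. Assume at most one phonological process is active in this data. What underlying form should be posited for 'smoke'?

/minuk/

The root 'smoke' surfaces as [minutʃɛ] and [minuko], with a stem-final [tʃ] ~ [k] alternation.
If /tʃ/ were underlying and a rule turned it into [k] before the ACC suffix, 'name' would also alternate; but it has [tʃ] in both [lanotʃɛ] and [lanotʃo].
Therefore /k/ is basic and [tʃ] is derived by palatalization before a front vowel (/k/ becomes palato-alveolar [tʃ] before a front vowel).
So 'smoke' = /minuk/.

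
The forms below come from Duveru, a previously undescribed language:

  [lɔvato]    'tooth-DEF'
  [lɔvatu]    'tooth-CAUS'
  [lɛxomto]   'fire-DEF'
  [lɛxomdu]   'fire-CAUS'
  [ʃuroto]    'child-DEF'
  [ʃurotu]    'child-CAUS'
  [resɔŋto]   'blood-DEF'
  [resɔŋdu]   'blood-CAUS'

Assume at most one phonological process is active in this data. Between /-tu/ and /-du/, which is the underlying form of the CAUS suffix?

The CAUS morpheme has two allomorphs, [-du] and [-tu].
The DEF suffix, which begins with [t], is invariant after every stem; so [t] is not altered by any rule here.
So the underlying form is /-du/, and voiced stops become voiceless after a vowel.

/-du/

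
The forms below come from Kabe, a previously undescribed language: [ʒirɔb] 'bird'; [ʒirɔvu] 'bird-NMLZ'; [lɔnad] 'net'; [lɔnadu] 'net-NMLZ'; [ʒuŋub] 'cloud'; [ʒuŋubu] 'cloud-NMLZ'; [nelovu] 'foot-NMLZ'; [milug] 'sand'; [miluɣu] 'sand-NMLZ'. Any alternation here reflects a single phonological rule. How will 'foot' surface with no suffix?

The stem for 'bird' ends in [b] in [ʒirɔb] but [v] in [ʒirɔvu].
The stem 'cloud' ([ʒuŋub], [ʒuŋubu]) shows [b] unchanged in both environments, so [b] cannot be basic with [v] derived before the NMLZ suffix.
The alternation reflects word-final hardening: voiced fricatives become stops word-finally. /v/ is underlying.
The one attested form of 'foot', [nelovu], shows underlying /nelov/. Applying the same rule word-finally gives [nelob].

[nelob]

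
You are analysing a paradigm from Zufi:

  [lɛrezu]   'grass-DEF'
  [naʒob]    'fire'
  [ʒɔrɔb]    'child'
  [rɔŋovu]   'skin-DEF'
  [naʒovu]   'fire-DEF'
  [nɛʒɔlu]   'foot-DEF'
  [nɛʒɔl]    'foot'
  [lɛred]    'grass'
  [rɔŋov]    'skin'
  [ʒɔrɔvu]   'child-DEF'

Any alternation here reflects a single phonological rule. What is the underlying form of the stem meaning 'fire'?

'fire' shows [b] ~ [v] at the end of the stem ([naʒob] vs [naʒovu]).
If /v/ were underlying and a rule turned it into [b] in isolation, 'skin' would also alternate; but it has [v] in both [rɔŋov] and [rɔŋovu].
The alternation reflects intervocalic spirantization: voiced stops become fricatives between vowels. /b/ is underlying.
The underlying form of 'fire' is therefore /naʒob/.

/naʒob/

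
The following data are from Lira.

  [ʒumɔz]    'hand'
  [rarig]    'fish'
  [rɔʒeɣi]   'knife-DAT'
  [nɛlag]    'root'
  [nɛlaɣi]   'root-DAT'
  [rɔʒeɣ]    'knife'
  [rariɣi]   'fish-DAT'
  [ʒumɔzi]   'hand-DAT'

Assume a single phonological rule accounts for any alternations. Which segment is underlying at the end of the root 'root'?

In [nɛlaɣi] and [nɛlag] the final segment of 'root' alternates: [ɣ] ~ [g].
But 'knife' keeps [ɣ] in both environments ([rɔʒeɣi], [rɔʒeɣ]), so there is no rule changing /ɣ/ to [g] in isolation.
So /g/ is underlying, and a rule of intervocalic spirantization — voiced stops become fricatives between vowels — gives [ɣ].

/g/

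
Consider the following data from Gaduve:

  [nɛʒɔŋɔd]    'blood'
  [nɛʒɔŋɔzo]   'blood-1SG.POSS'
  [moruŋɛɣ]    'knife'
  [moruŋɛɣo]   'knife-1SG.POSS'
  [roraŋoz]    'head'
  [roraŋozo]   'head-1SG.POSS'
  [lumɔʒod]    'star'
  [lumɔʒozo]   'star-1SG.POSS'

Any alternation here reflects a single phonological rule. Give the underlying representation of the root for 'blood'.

/nɛʒɔŋɔd/

'blood' shows [d] ~ [z] at the end of the stem ([nɛʒɔŋɔd] vs [nɛʒɔŋɔzo]).
But 'head' keeps [z] in both environments ([roraŋoz], [roraŋozo]), so there is no rule changing /z/ to [d] in isolation.
The underlying segment must be /d/; voiced stops become fricatives between vowels, yielding [z] there.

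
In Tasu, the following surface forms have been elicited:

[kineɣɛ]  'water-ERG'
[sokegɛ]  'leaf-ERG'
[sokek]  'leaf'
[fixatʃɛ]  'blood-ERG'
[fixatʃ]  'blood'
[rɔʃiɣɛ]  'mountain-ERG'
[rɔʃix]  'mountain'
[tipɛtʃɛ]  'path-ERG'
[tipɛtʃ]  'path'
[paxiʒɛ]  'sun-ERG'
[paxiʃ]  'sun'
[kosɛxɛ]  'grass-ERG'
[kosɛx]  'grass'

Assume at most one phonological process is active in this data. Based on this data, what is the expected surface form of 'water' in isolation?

'mountain' shows [ɣ] ~ [x] at the end of the stem ([rɔʃiɣɛ] vs [rɔʃix]).
The stem 'grass' ([kosɛxɛ], [kosɛx]) shows [x] unchanged in both environments, so [x] cannot be basic with [ɣ] derived before the ERG suffix.
So /ɣ/ is underlying, and a rule of word-final obstruent devoicing — voiced obstruents become voiceless word-finally — gives [x].
The one attested form of 'water', [kineɣɛ], shows underlying /kineɣ/. Applying the same rule word-finally gives [kinex].

[kinex]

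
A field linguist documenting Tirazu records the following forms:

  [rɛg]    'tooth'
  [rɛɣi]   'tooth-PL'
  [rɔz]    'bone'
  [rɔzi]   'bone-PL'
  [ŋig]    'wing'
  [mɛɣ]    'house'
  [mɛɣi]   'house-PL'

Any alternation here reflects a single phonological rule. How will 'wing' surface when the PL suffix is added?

[ŋiɣi]

The root 'tooth' surfaces as [rɛg] and [rɛɣi], with a stem-final [g] ~ [ɣ] alternation.
The stem 'house' ([mɛɣ], [mɛɣi]) shows [ɣ] unchanged in both environments, so [ɣ] cannot be basic with [g] derived in isolation.
The alternation reflects intervocalic spirantization: voiced stops become fricatives between vowels. /g/ is underlying.
The one attested form of 'wing', [ŋig], shows underlying /ŋig/. Applying the same rule between vowels gives [ŋiɣi].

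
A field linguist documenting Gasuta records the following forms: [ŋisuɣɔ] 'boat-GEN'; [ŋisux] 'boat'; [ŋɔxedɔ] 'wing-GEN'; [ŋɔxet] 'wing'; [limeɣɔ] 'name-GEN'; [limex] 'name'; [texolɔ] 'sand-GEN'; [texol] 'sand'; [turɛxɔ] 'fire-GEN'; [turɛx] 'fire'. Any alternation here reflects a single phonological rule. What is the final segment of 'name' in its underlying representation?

'name' shows [ɣ] ~ [x] at the end of the stem ([limeɣɔ] vs [limex]).
If /x/ were underlying and a rule turned it into [ɣ] before the GEN suffix, 'fire' would also alternate; but it has [x] in both [turɛxɔ] and [turɛx].
The alternation reflects word-final obstruent devoicing: voiced obstruents become voiceless word-finally. /ɣ/ is underlying.

/ɣ/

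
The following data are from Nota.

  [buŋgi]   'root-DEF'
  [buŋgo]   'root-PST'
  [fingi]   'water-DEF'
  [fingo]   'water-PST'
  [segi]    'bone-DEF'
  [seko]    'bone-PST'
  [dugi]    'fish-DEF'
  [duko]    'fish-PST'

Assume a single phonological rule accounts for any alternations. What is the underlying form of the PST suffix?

/-ko/

The PST morpheme has two allomorphs, [-go] and [-ko].
The DEF suffix, which begins with [g], is invariant after every stem; so [g] is not altered by any rule here.
The PST suffix is therefore /-ko/ underlyingly, with post-nasal voicing: voiceless stops become voiced after a nasal.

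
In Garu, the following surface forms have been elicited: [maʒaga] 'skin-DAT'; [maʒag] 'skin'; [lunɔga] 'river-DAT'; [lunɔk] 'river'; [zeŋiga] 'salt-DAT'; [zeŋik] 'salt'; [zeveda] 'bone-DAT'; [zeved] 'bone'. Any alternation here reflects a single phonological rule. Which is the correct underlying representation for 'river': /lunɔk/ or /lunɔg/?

In [lunɔga] and [lunɔk] the final segment of 'river' alternates: [g] ~ [k].
If /g/ were underlying and a rule turned it into [k] in isolation, 'skin' would also alternate; but it has [g] in both [maʒaga] and [maʒag].
The alternation reflects intervocalic voicing: voiceless stops become voiced between vowels. /k/ is underlying.

/lunɔk/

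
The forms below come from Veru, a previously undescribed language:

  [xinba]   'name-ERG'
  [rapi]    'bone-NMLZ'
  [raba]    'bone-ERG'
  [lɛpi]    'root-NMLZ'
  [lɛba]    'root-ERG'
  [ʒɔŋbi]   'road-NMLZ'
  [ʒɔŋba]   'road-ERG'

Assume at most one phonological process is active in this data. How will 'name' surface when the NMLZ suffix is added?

The NMLZ morpheme has two allomorphs, [-bi] and [-pi].
By contrast the ERG suffix keeps its initial [b] throughout — that segment must be underlying.
So the underlying form is /-pi/, and voiceless stops become voiced after a nasal.
After 'name', which ends in a nasal, the suffix surfaces as [-bi], giving [xinbi].

[xinbi]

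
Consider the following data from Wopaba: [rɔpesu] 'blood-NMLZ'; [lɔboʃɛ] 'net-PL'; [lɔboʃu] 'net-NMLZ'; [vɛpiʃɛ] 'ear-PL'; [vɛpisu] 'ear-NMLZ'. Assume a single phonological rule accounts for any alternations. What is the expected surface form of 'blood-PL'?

[rɔpeʃɛ]

'ear' shows [ʃ] ~ [s] at the end of the stem ([vɛpiʃɛ] vs [vɛpisu]).
But 'net' keeps [ʃ] in both environments ([lɔboʃɛ], [lɔboʃu]), so there is no rule changing /ʃ/ to [s] before the NMLZ suffix.
The alternation reflects palatalization before a front vowel: /s/ becomes palato-alveolar [ʃ] before a front vowel. /s/ is underlying.
From [rɔpesu] the stem 'blood' is /rɔpes/; before a front vowel this yields [rɔpeʃɛ].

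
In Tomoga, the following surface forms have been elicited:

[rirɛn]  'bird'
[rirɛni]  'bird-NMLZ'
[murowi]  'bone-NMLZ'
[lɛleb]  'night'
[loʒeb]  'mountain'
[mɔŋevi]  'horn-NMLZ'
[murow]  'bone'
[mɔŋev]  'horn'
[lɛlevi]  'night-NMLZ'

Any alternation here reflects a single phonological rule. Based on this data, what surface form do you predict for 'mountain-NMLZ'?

'night' shows [v] ~ [b] at the end of the stem ([lɛlevi] vs [lɛleb]).
Compare 'horn', with invariant [v] in [mɔŋevi] and [mɔŋev]: an analysis with underlying /v/ and a rule producing [b] in isolation would wrongly predict alternation here too.
Therefore /b/ is basic and [v] is derived by intervocalic spirantization (voiced stops become fricatives between vowels).
The one attested form of 'mountain', [loʒeb], shows underlying /loʒeb/. Applying the same rule between vowels gives [loʒevi].

[loʒevi]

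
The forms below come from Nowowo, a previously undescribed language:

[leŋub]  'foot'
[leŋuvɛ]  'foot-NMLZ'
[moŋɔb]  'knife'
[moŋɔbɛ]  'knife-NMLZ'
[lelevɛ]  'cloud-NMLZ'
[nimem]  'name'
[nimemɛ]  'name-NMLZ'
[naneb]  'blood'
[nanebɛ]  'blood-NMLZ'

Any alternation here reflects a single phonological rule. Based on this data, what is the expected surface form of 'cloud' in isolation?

The stem for 'foot' ends in [b] in [leŋub] but [v] in [leŋuvɛ].
If /b/ were underlying and a rule turned it into [v] before the NMLZ suffix, 'blood' would also alternate; but it has [b] in both [naneb] and [nanebɛ].
The alternation reflects word-final hardening: voiced fricatives become stops word-finally. /v/ is underlying.
From [lelevɛ] the stem 'cloud' is /lelev/; word-finally this yields [leleb].

[leleb]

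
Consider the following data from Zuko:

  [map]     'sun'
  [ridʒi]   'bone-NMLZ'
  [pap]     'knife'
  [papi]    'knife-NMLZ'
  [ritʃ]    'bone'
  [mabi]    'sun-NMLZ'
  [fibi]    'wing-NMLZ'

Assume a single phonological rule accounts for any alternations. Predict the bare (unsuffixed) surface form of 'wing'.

The root 'sun' surfaces as [mabi] and [map], with a stem-final [b] ~ [p] alternation.
The stem 'knife' ([papi], [pap]) shows [p] unchanged in both environments, so [p] cannot be basic with [b] derived before the NMLZ suffix.
The alternation reflects word-final obstruent devoicing: voiced obstruents become voiceless word-finally. /b/ is underlying.
The one attested form of 'wing', [fibi], shows underlying /fib/. Applying the same rule word-finally gives [fip].

[fip]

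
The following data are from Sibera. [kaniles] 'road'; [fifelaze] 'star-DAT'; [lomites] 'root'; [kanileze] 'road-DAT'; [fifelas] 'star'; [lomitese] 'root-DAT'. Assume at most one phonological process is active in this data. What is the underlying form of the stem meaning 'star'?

/fifelaz/

'star' shows [z] ~ [s] at the end of the stem ([fifelaze] vs [fifelas]).
But 'root' keeps [s] in both environments ([lomitese], [lomites]), so there is no rule changing /s/ to [z] before the DAT suffix.
The alternation reflects word-final obstruent devoicing: voiced obstruents become voiceless word-finally. /z/ is underlying.
The underlying form of 'star' is therefore /fifelaz/.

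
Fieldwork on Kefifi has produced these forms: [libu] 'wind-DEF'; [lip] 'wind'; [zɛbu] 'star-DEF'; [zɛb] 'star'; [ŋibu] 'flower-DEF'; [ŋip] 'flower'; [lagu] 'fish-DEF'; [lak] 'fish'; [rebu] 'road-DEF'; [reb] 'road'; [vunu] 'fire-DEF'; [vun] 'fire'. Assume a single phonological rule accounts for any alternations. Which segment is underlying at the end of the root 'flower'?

/p/

The root 'flower' surfaces as [ŋibu] and [ŋip], with a stem-final [b] ~ [p] alternation.
The stem 'road' ([rebu], [reb]) shows [b] unchanged in both environments, so [b] cannot be basic with [p] derived in isolation.
Therefore /p/ is basic and [b] is derived by intervocalic voicing (voiceless stops become voiced between vowels).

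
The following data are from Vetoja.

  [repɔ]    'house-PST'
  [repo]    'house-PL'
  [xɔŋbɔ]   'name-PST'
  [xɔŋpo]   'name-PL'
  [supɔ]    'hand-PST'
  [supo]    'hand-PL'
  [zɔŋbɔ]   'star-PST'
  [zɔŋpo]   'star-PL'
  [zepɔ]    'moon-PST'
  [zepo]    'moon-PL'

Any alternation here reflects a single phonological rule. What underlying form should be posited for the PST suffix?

/-bɔ/

The PST morpheme has two allomorphs, [-bɔ] and [-pɔ].
By contrast the PL suffix keeps its initial [p] throughout — that segment must be underlying.
So the underlying form is /-bɔ/, and voiced stops become voiceless after a vowel.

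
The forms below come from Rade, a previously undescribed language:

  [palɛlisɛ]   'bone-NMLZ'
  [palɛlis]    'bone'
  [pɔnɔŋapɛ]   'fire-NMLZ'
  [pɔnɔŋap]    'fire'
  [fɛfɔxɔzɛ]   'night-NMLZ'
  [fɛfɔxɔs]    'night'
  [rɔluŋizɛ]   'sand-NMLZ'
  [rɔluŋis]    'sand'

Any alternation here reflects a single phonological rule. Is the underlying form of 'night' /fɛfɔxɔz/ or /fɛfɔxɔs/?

The stem for 'night' ends in [z] in [fɛfɔxɔzɛ] but [s] in [fɛfɔxɔs].
If /s/ were underlying and a rule turned it into [z] before the NMLZ suffix, 'bone' would also alternate; but it has [s] in both [palɛlisɛ] and [palɛlis].
Therefore /z/ is basic and [s] is derived by word-final obstruent devoicing (voiced obstruents become voiceless word-finally).

/fɛfɔxɔz/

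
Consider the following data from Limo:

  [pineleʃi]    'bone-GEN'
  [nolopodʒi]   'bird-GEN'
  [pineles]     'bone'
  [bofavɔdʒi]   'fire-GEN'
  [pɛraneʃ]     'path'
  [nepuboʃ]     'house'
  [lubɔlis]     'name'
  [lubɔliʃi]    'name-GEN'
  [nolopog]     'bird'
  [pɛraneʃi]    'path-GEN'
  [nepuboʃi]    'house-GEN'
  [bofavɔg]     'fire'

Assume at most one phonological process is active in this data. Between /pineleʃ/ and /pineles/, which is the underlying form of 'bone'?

The stem for 'bone' ends in [ʃ] in [pineleʃi] but [s] in [pineles].
The stem 'path' ([pɛraneʃi], [pɛraneʃ]) shows [ʃ] unchanged in both environments, so [ʃ] cannot be basic with [s] derived in isolation.
Therefore /s/ is basic and [ʃ] is derived by palatalization before a front vowel (/g/ and /s/ become palato-alveolar [dʒ] and [ʃ] before a front vowel).

/pineles/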